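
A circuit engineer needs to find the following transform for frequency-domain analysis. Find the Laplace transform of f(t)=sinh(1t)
L{sinh(at)} = a/(s²-a²)
L{sinh(1t)} = 1/(s²-1)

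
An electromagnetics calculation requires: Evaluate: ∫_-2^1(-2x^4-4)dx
Step 1: Find antiderivative F(x)=(-2/5)x^5 - 4x
Step 2: F(1) - F(-2)=-22/5 - (104/5)=-126/5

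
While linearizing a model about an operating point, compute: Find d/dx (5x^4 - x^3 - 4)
Power rule: d/dx(ax^n) = n·a·x^(n-1)
Term by term: 20·x^3-3·x^2

Answer: 20x^3-3x^2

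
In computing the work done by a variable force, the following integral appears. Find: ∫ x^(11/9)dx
Power rule: ∫ x^(11/9) dx=x^(20/9)/(20/9)+C

Answer: (9/20)·x^(20/9)+C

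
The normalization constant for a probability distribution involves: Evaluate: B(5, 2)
B(x,y)=Γ(x)Γ(y)/Γ(x+y)=(x-1)!(y-1)!/(x+y-1)!
B(5,2)=4!·1!/6!=1/30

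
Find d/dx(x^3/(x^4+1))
Quotient rule: (f/g)'=(f'g - fg')/g²
f=x^3, f'=3x^2
g=x^4+1, g'=4x^3

Answer: (3x^2·(x^4+1)-4x^6)/(x^4+1)²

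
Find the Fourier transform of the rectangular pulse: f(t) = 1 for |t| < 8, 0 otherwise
F(omega)=integral from -8 to 8 of e^(-j * omega * t) dt
=2 * sin(8 * omega)/omega=16 * sinc(8 * omega/pi)

Answer: 2 * sin(8 * omega)/omega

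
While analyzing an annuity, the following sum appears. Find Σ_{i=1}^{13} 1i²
= 1·n(n + 1)(2n + 1)/6 = 1·13·14·27/6 = 819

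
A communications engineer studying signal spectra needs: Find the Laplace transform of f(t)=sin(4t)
L{sin(wt)}=w/(s² + w²)
L{sin(4t)}=4/(s² + 16)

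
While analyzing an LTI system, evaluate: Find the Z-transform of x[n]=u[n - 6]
Using the time-shift property: Z{u[n-6]} = z^(-6)*z/(z-1)
= z^(-5)/(z-1)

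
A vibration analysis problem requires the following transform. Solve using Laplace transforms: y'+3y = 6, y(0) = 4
Take L of both sides: sY(s) - 4 + 3Y(s) = 6/s
Y(s)(s + 3) = 6/s + 4
Y(s) = 6/(s(s + 3)) + 4/(s + 3)
Partial fractions: 6/(s(s + 3)) = 2/s - 2/(s + 3)
So Y(s) = 2/s + 2/(s + 3)
Inverse transform (L^(-1){1/s} = 1, L^(-1){1/(s + 3)} = e^(-3t)):

Answer: y(t) = 2 + 2·e^(-3t)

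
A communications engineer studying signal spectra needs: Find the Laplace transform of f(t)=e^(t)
L{e^(at)}=1/(s-a)
L{e^(t)}=1/(s-1)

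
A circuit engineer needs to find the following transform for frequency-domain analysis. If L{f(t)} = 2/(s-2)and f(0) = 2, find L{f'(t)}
L{f'(t)}=s·F(s) - f(0)=2s/(s-2)-2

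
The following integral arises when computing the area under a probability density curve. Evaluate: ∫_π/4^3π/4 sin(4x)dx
Antiderivative: -cos(4x)/4
Evaluate at bounds: [-cos(4·3π/4)/4] - [-cos(4·π/4)/4]
=(-(-1) + (-1))/4=0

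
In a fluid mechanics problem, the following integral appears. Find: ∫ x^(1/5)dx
Power rule: ∫ x^(1/5) dx = x^(6/5)/(6/5)+C

Answer: (5/6)·x^(6/5)+C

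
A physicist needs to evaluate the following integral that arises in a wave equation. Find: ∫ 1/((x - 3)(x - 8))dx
Partial fractions: 1/((x-3)(x-8))=A/(x-3) + B/(x-8)
A=-1/5, B=1/5
∫ [-1/5· 1/(x-3) + 1/5· 1/(x-8)] dx
=(1/5)[ln|x-8| - ln|x-3|] + C

Answer: (1/5)·ln|(x-8)/(x-3)| + C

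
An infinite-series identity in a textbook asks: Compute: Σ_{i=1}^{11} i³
Using formula: Σ i^3 = [n(n + 1)/2]² = [11·12/2]² = 4356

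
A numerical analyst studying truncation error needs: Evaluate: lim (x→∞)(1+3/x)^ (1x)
Rewrite as [(1 + 3/x)^x]^1.
lim(1 + 3/x)^x = e^3, so limit = (e^3)^1 = e^3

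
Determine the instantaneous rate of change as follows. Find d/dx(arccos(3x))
d/dx[arccos(u)] = -u'/√(1-u²), u = 3x, u' = 3

Answer: -3/√(1-9x²)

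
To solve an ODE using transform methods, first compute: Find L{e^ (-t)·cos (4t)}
First shifting: L{e^(at)f(t)}=F(s-a)
L{cos(4t)}=s/(s²+16)
Shift: (s+1)/((s+1)²+16)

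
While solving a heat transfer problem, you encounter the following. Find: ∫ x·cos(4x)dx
By parts: u=x, dv=cos(4x) dx
du=dx, v=sin(4x)/4
=x·sin(4x)/4+cos(4x)/4²+C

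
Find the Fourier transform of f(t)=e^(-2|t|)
Using the standard pair: F{e^(-a|t|)} = 2a/(a^2 + omega^2)
With a = 2: F(omega) = 4/(4 + omega^2)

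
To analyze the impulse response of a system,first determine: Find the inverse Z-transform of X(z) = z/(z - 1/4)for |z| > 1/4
Standard pair: z/(z-a) <-> a^n*u[n] for causal signals
With a = 1/4: x[n] = (1/4)^n*u[n]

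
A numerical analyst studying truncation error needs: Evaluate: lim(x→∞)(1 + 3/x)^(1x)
Rewrite as [(1+3/x)^x]^1.
lim(1+3/x)^x=e^3, so limit=(e^3)^1=e^3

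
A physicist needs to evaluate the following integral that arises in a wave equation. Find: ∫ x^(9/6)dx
Power rule: ∫ x^(3/2) dx=x^(5/2)/(5/2)+C

Answer: (2/5)·x^(5/2)+C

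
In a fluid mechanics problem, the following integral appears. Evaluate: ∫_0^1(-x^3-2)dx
Step 1: Find antiderivative F(x) = (-1/4)x^4-2x
Step 2: F(1) - F(0) = -9/4 - (0) = -9/4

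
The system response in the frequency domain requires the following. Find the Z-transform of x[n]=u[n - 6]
Using the time-shift property: Z{u[n-6]} = z^(-6)*z/(z-1)
= z^(-5)/(z-1)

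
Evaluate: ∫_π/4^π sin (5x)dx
Antiderivative: -cos(5x)/5
Evaluate at bounds: [-cos(5·π)/5] - [-cos(5·π/4)/5]
= (-(-1)+(-√2/2))/5 = 1/5 - √2/10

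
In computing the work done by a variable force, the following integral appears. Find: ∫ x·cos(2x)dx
By parts: u = x, dv = cos(2x) dx
du = dx, v = sin(2x)/2
= x·sin(2x)/2 + cos(2x)/2² + C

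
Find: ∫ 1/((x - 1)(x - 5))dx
Partial fractions: 1/((x-1)(x-5)) = A/(x-1) + B/(x-5)
A = -1/4, B = 1/4
∫ [-1/4· 1/(x-1) + 1/4· 1/(x-5)] dx
= (1/4)[ln|x-5| - ln|x-1|] + C

Answer: (1/4)·ln|(x-5)/(x-1)| + C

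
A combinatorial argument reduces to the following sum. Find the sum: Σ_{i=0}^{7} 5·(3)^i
Geometric series: S = a(1 - r^n)/(1 - r)
a = 5, r = 3, n = 8
S = 5(1-6561)/-2 = 16400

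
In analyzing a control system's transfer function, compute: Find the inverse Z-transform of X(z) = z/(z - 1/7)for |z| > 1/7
Standard pair: z/(z-a) <-> a^n * u[n] for causal signals
With a=1/7: x[n]=(1/7)^n * u[n]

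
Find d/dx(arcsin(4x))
d/dx[arcsin(u)] = u'/√(1-u²), u = 4x, u' = 4

Answer: 4/√(1-16x²)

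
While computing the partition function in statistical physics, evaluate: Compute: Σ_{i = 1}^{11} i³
Using formula: Σ i^3 = [n(n + 1)/2]² = [11·12/2]² = 4356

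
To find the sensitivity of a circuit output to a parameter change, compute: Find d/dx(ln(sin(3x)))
Chain rule: d/dx[ln(u)] = u'/u where u = sin(3x)
u' = 3cos(3x)

Answer: (3cos(3x))/(sin(3x))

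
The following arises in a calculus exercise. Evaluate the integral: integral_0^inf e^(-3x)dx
integral_0^inf e^(-3x) dx = [-1/3 * e^(-3x)]_0^inf
= 0 - (-1/3) = 1/3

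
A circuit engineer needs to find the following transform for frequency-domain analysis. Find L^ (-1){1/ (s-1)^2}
L^(-1){1/(s-a)^n}=t^(n-1)·e^(at)/(n-1)!
Here a=1, n=2: t^1·e^(t)/1

Answer: t·e^(t)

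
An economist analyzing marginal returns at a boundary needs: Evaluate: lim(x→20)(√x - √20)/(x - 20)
Multiply by conjugate (√x + √20)/(√x + √20):
=(x - 20)/((x - 20)(√x + √20))=1/(√x + √20)
As x → 20: 1/(2√20)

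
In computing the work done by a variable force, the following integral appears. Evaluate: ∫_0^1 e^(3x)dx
Antiderivative: (1/3)e^(3x)
Evaluate: (1/3)(e^3 - 1)

Answer: (e^3 - 1)/3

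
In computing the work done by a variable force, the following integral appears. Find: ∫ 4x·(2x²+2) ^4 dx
Let u=2x²+2, du=4x dx
∫ u^4 du=u^5/5+C

Answer: (2x²+2)^5/5+C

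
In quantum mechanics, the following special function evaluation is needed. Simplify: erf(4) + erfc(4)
By definition erfc(x)=1 - erf(x)
erf(4)+erfc(4)=erf(4)+1 - erf(4)=1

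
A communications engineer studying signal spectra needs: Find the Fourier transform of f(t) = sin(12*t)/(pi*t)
sin(W*t)/(pi*t)=(W/pi)*sinc(W*t/pi) is the impulse response of the ideal low-pass filter with cutoff W (here W=12).
Its Fourier transform is a rectangular function:
F(omega)=1 for |omega| < 12, 0 otherwise

Answer: rect(omega/24) [i.e., 1 for |omega| < 12, 0 otherwise]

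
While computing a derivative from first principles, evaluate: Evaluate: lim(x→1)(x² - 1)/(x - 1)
Factor: (x² - 1) = (x-1)(x+1)
Cancel (x-1): lim(x→1) (x+1) = 2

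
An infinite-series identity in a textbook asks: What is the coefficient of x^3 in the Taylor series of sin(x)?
sin(x) = Σ (-1)^k x^(2k+1)/(2k+1)!
For x^3: (-1)^1/3! = -1/6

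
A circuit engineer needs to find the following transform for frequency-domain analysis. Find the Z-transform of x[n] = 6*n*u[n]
Z{n * u[n]}=z/(z-1)^2
By linearity: Z{6 * n * u[n]}=6z/(z-1)^2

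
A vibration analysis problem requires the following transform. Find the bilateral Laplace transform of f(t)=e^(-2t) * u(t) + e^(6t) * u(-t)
For e^(-2t) * u(t): L=1/(s + 2), Re(s) > -2
For e^(6t) * u(-t): L=-1/(s-6), Re(s) < 6
Combined: F(s)=1/(s + 2) - 1/(s-6), -2 < Re(s) < 6

Answer: 1/(s + 2) - 1/(s-6), ROC: -2 < Re(s) < 6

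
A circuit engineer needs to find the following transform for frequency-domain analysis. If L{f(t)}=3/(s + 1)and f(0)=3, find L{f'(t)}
L{f'(t)} = s·F(s) - f(0) = 3s/(s + 1) - 3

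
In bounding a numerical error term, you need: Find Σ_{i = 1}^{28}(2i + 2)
= 2·Σ i+2·28 = 2·406+56 = 868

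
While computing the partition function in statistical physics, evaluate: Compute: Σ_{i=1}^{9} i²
Using formula: Σ i^2=n(n+1)(2n+1)/6=9·10·19/6=285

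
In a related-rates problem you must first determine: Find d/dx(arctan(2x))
d/dx[arctan(u)] = u'/(1 + u²), u = 2x, u' = 2

Answer: 2/(1 + 4x²)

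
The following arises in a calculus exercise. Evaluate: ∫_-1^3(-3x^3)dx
Step 1: Find antiderivative F(x)=(-3/4)x^4
Step 2: F(3) - F(-1)=-243/4 - (-3/4)=-60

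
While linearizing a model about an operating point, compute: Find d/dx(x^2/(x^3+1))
Quotient rule: (f/g)' = (f'g - fg')/g²
f = x^2, f' = 2x
g = x^3 + 1, g' = 3x^2

Answer: (2x·(x^3 + 1) - 3x^4)/(x^3 + 1)²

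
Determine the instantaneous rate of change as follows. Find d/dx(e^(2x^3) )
Chain rule: d/dx[e^u]=e^u · u' where u=2x^3
u'=6x^2

Answer: 6x^2·e^(2x^3)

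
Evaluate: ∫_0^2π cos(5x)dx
Antiderivative: sin(5x)/5
Evaluate at bounds: [sin(5·2π)/5] - [sin(5·0)/5]
=((0) - (0))/5=0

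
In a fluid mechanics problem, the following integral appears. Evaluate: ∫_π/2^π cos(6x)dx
Antiderivative: sin(6x)/6
Evaluate at bounds: [sin(6·π)/6] - [sin(6·π/2)/6]
= ((0) - (0))/6 = 0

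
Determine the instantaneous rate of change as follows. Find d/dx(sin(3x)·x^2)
Product rule: (fg)' = f'g + fg'
f = sin(3x), f' = 3·cos(3x)
g = x^2, g' = 2x

Answer: 3·cos(3x)·x^2 + 2·sin(3x)·x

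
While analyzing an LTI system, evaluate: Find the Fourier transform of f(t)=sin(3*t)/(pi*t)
sin(W*t)/(pi*t)=(W/pi)*sinc(W*t/pi) is the impulse response of the ideal low-pass filter with cutoff W (here W=3).
Its Fourier transform is a rectangular function:
F(omega)=1 for |omega| < 3, 0 otherwise

Answer: rect(omega/6) [i.e., 1 for |omega| < 3, 0 otherwise]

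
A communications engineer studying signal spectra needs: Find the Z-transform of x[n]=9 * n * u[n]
Z{n*u[n]} = z/(z-1)^2
By linearity: Z{9*n*u[n]} = 9z/(z-1)^2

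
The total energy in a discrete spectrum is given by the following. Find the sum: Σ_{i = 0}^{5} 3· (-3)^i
Geometric series: S = a(1 - r^n)/(1 - r)
a = 3, r = -3, n = 6
S = 3(1-729)/4 = -546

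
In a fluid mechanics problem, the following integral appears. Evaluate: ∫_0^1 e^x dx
Antiderivative: e^x
Evaluate: (e^1 - 1)

Answer: e^1 - 1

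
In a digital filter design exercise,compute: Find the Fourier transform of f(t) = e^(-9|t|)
Using the standard pair: F{e^(-a|t|)} = 2a/(a^2 + omega^2)
With a = 9: F(omega) = 18/(81 + omega^2)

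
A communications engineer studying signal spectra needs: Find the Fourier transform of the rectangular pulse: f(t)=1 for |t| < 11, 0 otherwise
F(omega) = integral from -11 to 11 of e^(-j * omega * t) dt
= 2 * sin(11 * omega)/omega = 22 * sinc(11 * omega/pi)

Answer: 2 * sin(11 * omega)/omega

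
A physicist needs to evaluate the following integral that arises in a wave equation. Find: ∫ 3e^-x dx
Since d/dx[e^-x]=- e^-x, we get -3e^-x + C

Answer: -3e^-x + C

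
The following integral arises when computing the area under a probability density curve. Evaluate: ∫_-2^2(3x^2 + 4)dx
Step 1: Find antiderivative F(x) = x^3+4x
Step 2: F(2) - F(-2) = 16 - (-16) = 32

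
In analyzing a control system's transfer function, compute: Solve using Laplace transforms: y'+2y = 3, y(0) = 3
Take L of both sides: sY(s) - 3 + 2Y(s)=3/s
Y(s)(s + 2)=3/s + 3
Y(s)=3/(s(s + 2)) + 3/(s + 2)
Partial fractions: 3/(s(s + 2))=(3/2)/s - (3/2)/(s + 2)
So Y(s)=(3/2)/s + (3/2)/(s + 2)
Inverse transform (L^(-1){1/s}=1, L^(-1){1/(s + 2)}=e^(-2t)):

Answer: y(t)=3/2 + (3/2)·e^(-2t)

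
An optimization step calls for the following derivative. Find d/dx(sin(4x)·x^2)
Product rule: (fg)' = f'g + fg'
f = sin(4x), f' = 4·cos(4x)
g = x^2, g' = 2x

Answer: 4·cos(4x)·x^2 + 2·sin(4x)·x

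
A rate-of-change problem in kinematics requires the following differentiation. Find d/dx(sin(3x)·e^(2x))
Product rule: (fg)'=f'g+fg'
f=sin(3x), f'=3·cos(3x)
g=e^(2x), g'=2·e^(2x)

Answer: 3·cos(3x)·e^(2x)+2·sin(3x)·e^(2x)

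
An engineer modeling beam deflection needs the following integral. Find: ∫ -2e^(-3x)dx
Since d/dx[e^(-3x)]=-3e^(-3x), we get 2/3 e^(-3x) + C

Answer: (2/3)e^(-3x) + C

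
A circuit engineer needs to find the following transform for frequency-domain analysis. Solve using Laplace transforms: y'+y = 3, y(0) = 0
Take L of both sides: sY(s) - 0 + Y(s) = 3/s
Y(s)(s + 1) = 3/s + 0
Y(s) = 3/(s(s + 1)) + 0/(s + 1)
Partial fractions: 3/(s(s + 1)) = 3/s - 3/(s + 1)
So Y(s) = 3/s - 3/(s + 1)
Inverse transform (L^(-1){1/s} = 1, L^(-1){1/(s + 1)} = e^(-t)):

Answer: y(t) = 3 - 3·e^(-t)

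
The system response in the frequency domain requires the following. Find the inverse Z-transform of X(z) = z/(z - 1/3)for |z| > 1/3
Standard pair: z/(z-a) <-> a^n*u[n] for causal signals
With a = 1/3: x[n] = (1/3)^n*u[n]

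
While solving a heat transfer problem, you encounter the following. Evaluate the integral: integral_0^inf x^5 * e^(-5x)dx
This is a Gamma integral. Substitute u = 5x (du = 5 dx):
integral_0^inf x^5*e^(-5x) dx = (1/5^6) integral_0^inf u^5*e^(-u) du
= Gamma(6)/5^6 = 5!/5^6 = 120/15625

Answer: 24/3125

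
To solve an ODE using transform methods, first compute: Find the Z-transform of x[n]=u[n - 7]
Using the time-shift property: Z{u[n-7]} = z^(-7)*z/(z-1)
= z^(-6)/(z-1)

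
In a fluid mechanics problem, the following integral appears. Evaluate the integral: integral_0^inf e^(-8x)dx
integral_0^inf e^(-8x) dx=[-1/8*e^(-8x)]_0^inf
=0 - (-1/8)=1/8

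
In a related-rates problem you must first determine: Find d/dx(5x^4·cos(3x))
Product rule: (fg)' = f'g+fg'
f = 5x^4, f' = 20x^3
g = cos(3x), g' = -3·sin(3x)

Answer: 20x^3·cos(3x)-15x^4·sin(3x)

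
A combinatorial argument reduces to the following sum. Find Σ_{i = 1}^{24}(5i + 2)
= 5·Σ i+2·24 = 5·300+48 = 1548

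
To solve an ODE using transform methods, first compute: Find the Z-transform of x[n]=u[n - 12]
Using the time-shift property: Z{u[n-12]}=z^(-12) * z/(z-1)
=z^(-11)/(z-1)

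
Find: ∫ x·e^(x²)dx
Let u = x², du = 2x dx
∫ (1/2)e^u du = e^u/2 + C

Answer: e^(x²)/2 + C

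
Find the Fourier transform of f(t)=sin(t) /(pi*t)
sin(W*t)/(pi*t) = (W/pi)*sinc(W*t/pi) is the impulse response of the ideal low-pass filter with cutoff W (here W = 1).
Its Fourier transform is a rectangular function:
F(omega) = 1 for |omega| < 1, 0 otherwise

Answer: rect(omega/2) [i.e., 1 for |omega| < 1, 0 otherwise]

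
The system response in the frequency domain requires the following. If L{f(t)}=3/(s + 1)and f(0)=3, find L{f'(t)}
L{f'(t)} = s·F(s) - f(0) = 3s/(s + 1) - 3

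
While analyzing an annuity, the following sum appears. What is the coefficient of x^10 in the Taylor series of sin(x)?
sin(x) has only odd powers. Coefficient of x^10=0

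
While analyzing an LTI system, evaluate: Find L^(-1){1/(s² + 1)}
L^(-1){w/(s² + w²)} = sin(wt)
Here w = 1

Answer: sin(t)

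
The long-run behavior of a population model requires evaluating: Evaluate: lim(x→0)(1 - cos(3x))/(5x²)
Using 1-cos(u) ≈ u²/2 for small u:
(1-cos(3x)) ≈ (3x)²/2 = 9x²/2
So limit = 9/(2·5) = 9/10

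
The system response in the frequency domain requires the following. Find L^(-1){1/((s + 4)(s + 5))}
Partial fractions: 1/((s+4)(s+5)) = A/(s+4)+B/(s+5)
Cover-up: A = 1/(s+5)|_{s = -4} = 1; B = 1/(s+4)|_{s = -5} = -1
L^(-1) = e^(-4t) - e^(-5t)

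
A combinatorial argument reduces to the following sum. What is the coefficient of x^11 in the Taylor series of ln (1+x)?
ln(1+x) = Σ (-1)^(n+1) x^n/n
Coefficient of x^11 = (-1)^12/11 = 1/11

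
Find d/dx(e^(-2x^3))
Chain rule: d/dx[e^u] = e^u · u' where u = -2x^3
u' = -6x^2

Answer: -6x^2·e^(-2x^3)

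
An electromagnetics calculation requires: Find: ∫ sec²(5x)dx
Since d/dx[tan(5x)] = 5sec²(5x), integral = tan(5x)/5+C

Answer: (1/5)tan(5x)+C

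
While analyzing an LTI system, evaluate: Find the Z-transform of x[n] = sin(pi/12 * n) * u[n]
Z{sin(w0 * n) * u[n]} = z * sin(w0)/(z^2 - 2z * cos(w0) + 1)
With w0 = pi/12: X(z) = z * sin(pi/12)/(z^2 - 2z * cos(pi/12) + 1)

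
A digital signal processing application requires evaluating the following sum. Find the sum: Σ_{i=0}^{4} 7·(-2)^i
Geometric series: S=a(1 - r^n)/(1 - r)
a=7, r=-2, n=5
S=7(1 + 32)/3=77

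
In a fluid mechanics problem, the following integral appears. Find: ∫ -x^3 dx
Using power rule: ∫ -x^3 dx=-1/4 x^4+C=(-1/4)x^4+C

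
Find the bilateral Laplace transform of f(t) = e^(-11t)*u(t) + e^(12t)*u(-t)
For e^(-11t)*u(t): L=1/(s + 11), Re(s) > -11
For e^(12t)*u(-t): L=-1/(s-12), Re(s) < 12
Combined: F(s)=1/(s + 11) - 1/(s-12), -11 < Re(s) < 12

Answer: 1/(s + 11) - 1/(s-12), ROC: -11 < Re(s) < 12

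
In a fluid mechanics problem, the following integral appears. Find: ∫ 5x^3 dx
Using power rule: ∫ 5x^3 dx=5/4 x^4+C=(5/4)x^4+C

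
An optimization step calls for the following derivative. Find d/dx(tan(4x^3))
Chain rule: d/dx[tan(u)]=sec²(u)·u' where u=4x^3
u'=12x^2

Answer: 12x^2·sec²(4x^3)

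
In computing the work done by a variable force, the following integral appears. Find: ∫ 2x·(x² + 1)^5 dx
Let u=x² + 1, du=2x dx
∫ u^5 du=u^6/6 + C

Answer: (x² + 1)^6/6 + C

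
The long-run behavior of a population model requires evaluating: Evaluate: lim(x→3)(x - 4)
Polynomial is continuous, so substitute x=3:
1·3 - 4=-1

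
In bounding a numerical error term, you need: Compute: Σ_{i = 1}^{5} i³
Using formula: Σ i^3 = [n(n+1)/2]² = [5·6/2]² = 225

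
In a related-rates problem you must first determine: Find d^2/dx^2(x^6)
Apply power rule 2 times:
d^1: 6x^5
d^2: 30x^4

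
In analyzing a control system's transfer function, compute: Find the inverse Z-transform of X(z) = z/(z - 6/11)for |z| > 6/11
Standard pair: z/(z-a) <-> a^n*u[n] for causal signals
With a=6/11: x[n]=(6/11)^n*u[n]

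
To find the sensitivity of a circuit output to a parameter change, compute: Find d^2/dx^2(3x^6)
Apply power rule 2 times:
d^1: 18x^5
d^2: 90x^4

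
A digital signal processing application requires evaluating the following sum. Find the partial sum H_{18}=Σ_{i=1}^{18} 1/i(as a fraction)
H_18 = 1 + 1/2 + 1/3 + ... + 1/18
= 14274301/4084080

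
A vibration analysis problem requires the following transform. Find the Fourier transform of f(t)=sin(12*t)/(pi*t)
sin(W*t)/(pi*t)=(W/pi)*sinc(W*t/pi) is the impulse response of the ideal low-pass filter with cutoff W (here W=12).
Its Fourier transform is a rectangular function:
F(omega)=1 for |omega| < 12, 0 otherwise

Answer: rect(omega/24) [i.e., 1 for |omega| < 12, 0 otherwise]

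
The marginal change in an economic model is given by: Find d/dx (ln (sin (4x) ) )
Chain rule: d/dx[ln(u)] = u'/u where u = sin(4x)
u' = 4cos(4x)

Answer: (4cos(4x))/(sin(4x))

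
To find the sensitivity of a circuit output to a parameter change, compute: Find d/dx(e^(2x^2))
Chain rule: d/dx[e^u] = e^u · u' where u = 2x^2
u' = 4x

Answer: 4x·e^(2x^2)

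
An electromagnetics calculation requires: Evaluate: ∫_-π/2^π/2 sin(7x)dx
Antiderivative: -cos(7x)/7
Evaluate at bounds: [-cos(7·π/2)/7] - [-cos(7·-π/2)/7]
= (-(0) + (0))/7 = 0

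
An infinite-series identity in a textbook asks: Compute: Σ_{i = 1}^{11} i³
Using formula: Σ i^3 = [n(n+1)/2]² = [11·12/2]² = 4356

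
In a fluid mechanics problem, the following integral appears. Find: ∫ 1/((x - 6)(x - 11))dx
Partial fractions: 1/((x-6)(x-11)) = A/(x-6)+B/(x-11)
A = -1/5, B = 1/5
∫ [-1/5· 1/(x-6)+1/5· 1/(x-11)] dx
= (1/5)[ln|x-11| - ln|x-6|]+C

Answer: (1/5)·ln|(x-11)/(x-6)|+C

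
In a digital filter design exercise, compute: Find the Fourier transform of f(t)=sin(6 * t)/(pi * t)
sin(W * t)/(pi * t)=(W/pi) * sinc(W * t/pi) is the impulse response of the ideal low-pass filter with cutoff W (here W=6).
Its Fourier transform is a rectangular function:
F(omega)=1 for |omega| < 6, 0 otherwise

Answer: rect(omega/12) [i.e., 1 for |omega| < 6, 0 otherwise]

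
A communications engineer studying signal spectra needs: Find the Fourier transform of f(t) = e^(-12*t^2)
The Fourier transform of a Gaussian e^(-a*t^2) is sqrt(pi/a)*e^(-omega^2/(4a)).
With a = 12: F(omega) = sqrt(pi/12)*e^(-omega^2/48)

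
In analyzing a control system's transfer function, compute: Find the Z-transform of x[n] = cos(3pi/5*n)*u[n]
Z{cos(w0*n)*u[n]}=z(z - cos(w0))/(z^2-2z*cos(w0)+1)
With w0=3pi/5: X(z)=z(z - cos(3pi/5))/(z^2-2z*cos(3pi/5)+1)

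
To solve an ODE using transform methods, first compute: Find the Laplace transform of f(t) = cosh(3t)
L{cosh(at)}=s/(s²-a²)
L{cosh(3t)}=s/(s²-9)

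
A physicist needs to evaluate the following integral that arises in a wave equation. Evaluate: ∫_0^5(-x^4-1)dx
Step 1: Find antiderivative F(x) = (-1/5)x^5 - x
Step 2: F(5) - F(0) = -630 - (0) = -630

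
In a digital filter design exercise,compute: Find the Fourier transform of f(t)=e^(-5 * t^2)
The Fourier transform of a Gaussian e^(-a * t^2) is sqrt(pi/a) * e^(-omega^2/(4a)).
With a=5: F(omega)=sqrt(pi/5) * e^(-omega^2/20)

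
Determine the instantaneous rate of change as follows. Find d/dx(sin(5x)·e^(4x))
Product rule: (fg)' = f'g+fg'
f = sin(5x), f' = 5·cos(5x)
g = e^(4x), g' = 4·e^(4x)

Answer: 5·cos(5x)·e^(4x)+4·sin(5x)·e^(4x)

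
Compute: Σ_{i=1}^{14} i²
Using formula: Σ i^2 = n(n+1)(2n+1)/6 = 14·15·29/6 = 1015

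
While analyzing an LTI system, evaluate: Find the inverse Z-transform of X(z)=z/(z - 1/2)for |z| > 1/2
Standard pair: z/(z-a) <-> a^n*u[n] for causal signals
With a = 1/2: x[n] = (1/2)^n*u[n]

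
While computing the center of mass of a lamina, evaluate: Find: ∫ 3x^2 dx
Using power rule: ∫ 3x^2 dx = 3/3 x^3+C = x^3+C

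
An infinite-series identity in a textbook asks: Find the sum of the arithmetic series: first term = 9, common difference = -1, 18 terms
Last term: a_n=9 + (18 - 1)·-1=-8
Sum=n(a_1 + a_n)/2=18(9 + (-8))/2=9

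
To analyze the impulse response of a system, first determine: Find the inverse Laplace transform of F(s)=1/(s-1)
L^(-1){1/(s-a)} = c·e^(at)
Here a = 1, c = 1

Answer: e^(t)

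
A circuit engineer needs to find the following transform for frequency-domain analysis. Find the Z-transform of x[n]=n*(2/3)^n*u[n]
Using the property Z{n*a^n*u[n]}=az/(z-a)^2
With a=2/3: X(z)=(2/3)z/(z - 2/3)^2, |z| > 2/3

Answer: (2/3)z/(z - 2/3)^2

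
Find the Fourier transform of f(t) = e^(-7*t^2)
The Fourier transform of a Gaussian e^(-a*t^2) is sqrt(pi/a)*e^(-omega^2/(4a)).
With a = 7: F(omega) = sqrt(pi/7)*e^(-omega^2/28)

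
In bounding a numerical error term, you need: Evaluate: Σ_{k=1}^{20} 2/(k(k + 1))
Partial fractions: 2/(k(k+1))=2/k - 2/(k+1)
Telescoping sum: 2(1-1/21)=2·20/21

Answer: 40/21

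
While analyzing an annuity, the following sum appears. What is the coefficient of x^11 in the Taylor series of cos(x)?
cos(x) has only even powers. Coefficient of x^11=0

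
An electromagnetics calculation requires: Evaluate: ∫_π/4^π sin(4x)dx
Antiderivative: -cos(4x)/4
Evaluate at bounds: [-cos(4·π)/4] - [-cos(4·π/4)/4]
= (-(1)+(-1))/4 = -1/2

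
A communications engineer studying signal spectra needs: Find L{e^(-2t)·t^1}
First shifting: L{e^(at)f(t)} = F(s-a)
L{t^1} = 1/s^2
Shift s → s + 2: 1/(s + 2)^2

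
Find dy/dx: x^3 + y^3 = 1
Differentiate: 3x^2+3y^2·(dy/dx) = 0
dy/dx = -3x^2/(3y^2)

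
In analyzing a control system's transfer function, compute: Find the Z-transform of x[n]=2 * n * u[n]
Z{n*u[n]} = z/(z-1)^2
By linearity: Z{2*n*u[n]} = 2z/(z-1)^2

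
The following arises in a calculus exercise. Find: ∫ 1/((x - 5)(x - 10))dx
Partial fractions: 1/((x-5)(x-10))=A/(x-5) + B/(x-10)
A=-1/5, B=1/5
∫ [-1/5· 1/(x-5) + 1/5· 1/(x-10)] dx
=(1/5)[ln|x-10| - ln|x-5|] + C

Answer: (1/5)·ln|(x-10)/(x-5)| + C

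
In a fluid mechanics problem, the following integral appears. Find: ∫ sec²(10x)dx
Since d/dx[tan(10x)]=10sec²(10x), integral=tan(10x)/10 + C

Answer: (1/10)tan(10x) + C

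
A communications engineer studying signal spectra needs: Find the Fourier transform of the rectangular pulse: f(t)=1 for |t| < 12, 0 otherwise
F(omega)=integral from -12 to 12 of e^(-j*omega*t) dt
=2*sin(12*omega)/omega=24*sinc(12*omega/pi)

Answer: 2*sin(12*omega)/omega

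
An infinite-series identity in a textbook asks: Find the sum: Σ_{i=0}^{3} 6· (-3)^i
Geometric series: S = a(1 - r^n)/(1 - r)
a = 6, r = -3, n = 4
S = 6(1 - 81)/4 = -120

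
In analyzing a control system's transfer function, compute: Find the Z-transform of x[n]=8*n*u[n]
Z{n * u[n]} = z/(z-1)^2
By linearity: Z{8 * n * u[n]} = 8z/(z-1)^2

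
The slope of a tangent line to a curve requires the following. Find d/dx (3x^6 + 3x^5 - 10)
Power rule: d/dx(ax^n) = n·a·x^(n-1)
Term by term: 18·x^5+15·x^4

Answer: 18x^5+15x^4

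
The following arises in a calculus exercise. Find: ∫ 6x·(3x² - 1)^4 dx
Let u = 3x² - 1, du = 6x dx
∫ u^4 du = u^5/5 + C

Answer: (3x² - 1)^5/5 + C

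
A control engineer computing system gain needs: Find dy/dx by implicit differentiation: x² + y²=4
Differentiate both sides: 2x + 2y·(dy/dx)=0
Solve: dy/dx=-2x/(2y)=-x/y

Answer: dy/dx=-x/y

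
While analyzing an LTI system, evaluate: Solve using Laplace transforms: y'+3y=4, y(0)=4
Take L of both sides: sY(s) - 4 + 3Y(s)=4/s
Y(s)(s + 3)=4/s + 4
Y(s)=4/(s(s + 3)) + 4/(s + 3)
Partial fractions: 4/(s(s + 3))=(4/3)/s - (4/3)/(s + 3)
So Y(s)=(4/3)/s + (8/3)/(s + 3)
Inverse transform (L^(-1){1/s}=1, L^(-1){1/(s + 3)}=e^(-3t)):

Answer: y(t)=4/3 + (8/3)·e^(-3t)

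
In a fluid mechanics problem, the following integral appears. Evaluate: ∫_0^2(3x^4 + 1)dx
Step 1: Find antiderivative F(x)=(3/5)x^5 + x
Step 2: F(2) - F(0)=106/5 - (0)=106/5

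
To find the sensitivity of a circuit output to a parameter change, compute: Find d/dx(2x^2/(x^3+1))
Quotient rule: (f/g)'=(f'g - fg')/g²
f=2x^2, f'=4x
g=x^3+1, g'=3x^2

Answer: (4x·(x^3+1)-6x^4)/(x^3+1)²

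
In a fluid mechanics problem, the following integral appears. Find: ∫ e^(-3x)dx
Since d/dx[e^(-3x)] = -3e^(-3x), we get -1/3 e^(-3x) + C

Answer: (-1/3)e^(-3x) + C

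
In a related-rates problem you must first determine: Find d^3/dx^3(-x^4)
Apply power rule 3 times:
d^1: -4x^3
d^2: -12x^2
d^3: -24x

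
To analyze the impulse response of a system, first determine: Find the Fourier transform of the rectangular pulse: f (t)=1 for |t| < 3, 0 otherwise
F(omega) = integral from -3 to 3 of e^(-j * omega * t) dt
= 2 * sin(3 * omega)/omega = 6 * sinc(3 * omega/pi)

Answer: 2 * sin(3 * omega)/omega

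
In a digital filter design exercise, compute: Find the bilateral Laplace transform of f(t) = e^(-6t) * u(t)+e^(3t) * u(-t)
For e^(-6t) * u(t): L=1/(s+6), Re(s) > -6
For e^(3t) * u(-t): L=-1/(s-3), Re(s) < 3
Combined: F(s)=1/(s+6)-1/(s-3), -6 < Re(s) < 3

Answer: 1/(s+6)-1/(s-3), ROC: -6 < Re(s) < 3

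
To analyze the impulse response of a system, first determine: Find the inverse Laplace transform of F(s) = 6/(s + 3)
L^(-1){6/(s-a)} = c·e^(at)
Here a = -3, c = 6

Answer: 6e^(-3t)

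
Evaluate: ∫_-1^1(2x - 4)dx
Step 1: Find antiderivative F(x) = x^2-4x
Step 2: F(1) - F(-1) = -3 - (5) = -8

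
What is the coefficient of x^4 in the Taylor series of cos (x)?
cos(x) = Σ (-1)^k x^(2k)/(2k)!
For x^4: (-1)^2/4! = 1/24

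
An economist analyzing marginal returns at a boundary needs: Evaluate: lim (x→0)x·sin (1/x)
Squeeze theorem: -|x| ≤ x·sin(1/x) ≤ |x|
Since x → 0 as x → 0, by squeeze theorem the limit is 0

Answer: 0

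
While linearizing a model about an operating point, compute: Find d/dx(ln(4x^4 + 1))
Chain rule: d/dx[ln(u)] = u'/u where u = 4x^4 + 1
u' = 16x^3

Answer: (16x^3)/(4x^4 + 1)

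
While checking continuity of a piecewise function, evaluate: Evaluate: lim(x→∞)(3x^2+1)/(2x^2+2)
Divide numerator and denominator by x^2:
lim (3+1/x^2)/(2+2/x^2) = 3/2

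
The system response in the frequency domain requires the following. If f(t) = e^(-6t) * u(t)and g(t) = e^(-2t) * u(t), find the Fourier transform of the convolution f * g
By the convolution theorem: F{f * g} = F(omega) * G(omega)
F(omega) = 1/(6 + j * omega), G(omega) = 1/(2 + j * omega)
F{f * g} = 1/((6 + j * omega)(2 + j * omega))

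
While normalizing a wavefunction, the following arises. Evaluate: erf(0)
erf(0) = 0 (error function is odd and erf(0) = 0 by definition)

Answer: 0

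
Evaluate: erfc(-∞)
erfc(x)=1 - erf(x); erfc(-∞)=1 - erf(-∞)=1 - (-1)=2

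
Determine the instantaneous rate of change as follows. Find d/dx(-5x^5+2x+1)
Power rule: d/dx(ax^n) = n·a·x^(n-1)
Term by term: -25·x^4 + 2

Answer: -25x^4 + 2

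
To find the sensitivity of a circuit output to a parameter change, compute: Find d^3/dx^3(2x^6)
Apply power rule 3 times:
d^1: 12x^5
d^2: 60x^4
d^3: 240x^3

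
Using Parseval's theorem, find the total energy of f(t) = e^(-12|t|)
Parseval's theorem: E=integral |f(t)|^2 dt=(1/2pi) integral |F(omega)|^2 domega
E=integral_{-inf}^{inf} e^(-24|t|) dt=2 * integral_0^inf e^(-24t) dt=2/(2 * 12)=1/12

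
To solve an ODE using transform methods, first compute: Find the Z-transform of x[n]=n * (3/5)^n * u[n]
Using the property Z{n * a^n * u[n]}=az/(z-a)^2
With a=3/5: X(z)=(3/5)z/(z - 3/5)^2, |z| > 3/5

Answer: (3/5)z/(z - 3/5)^2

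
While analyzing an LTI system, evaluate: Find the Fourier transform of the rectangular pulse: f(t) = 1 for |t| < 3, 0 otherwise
F(omega) = integral from -3 to 3 of e^(-j * omega * t) dt
= 2 * sin(3 * omega)/omega = 6 * sinc(3 * omega/pi)

Answer: 2 * sin(3 * omega)/omega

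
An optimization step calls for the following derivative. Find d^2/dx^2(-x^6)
Apply power rule 2 times:
d^1: -6x^5
d^2: -30x^4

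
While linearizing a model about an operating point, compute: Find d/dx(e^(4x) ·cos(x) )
Product rule: (fg)' = f'g+fg'
f = e^(4x), f' = 4·e^(4x)
g = cos(x), g' = -sin(x)

Answer: 4·e^(4x)·cos(x) - e^(4x)·sin(x)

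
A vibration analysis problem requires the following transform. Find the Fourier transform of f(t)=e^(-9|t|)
Using the standard pair: F{e^(-a|t|)} = 2a/(a^2 + omega^2)
With a = 9: F(omega) = 18/(81 + omega^2)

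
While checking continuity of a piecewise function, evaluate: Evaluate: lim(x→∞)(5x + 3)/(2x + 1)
Divide numerator and denominator by x:
lim (5+3/x)/(2+1/x)=5/2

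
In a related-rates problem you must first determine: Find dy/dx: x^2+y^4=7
Differentiate: 2x+4y^3·(dy/dx) = 0
dy/dx = -2x/(4y^3)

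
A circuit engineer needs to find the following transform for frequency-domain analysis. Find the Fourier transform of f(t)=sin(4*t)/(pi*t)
sin(W*t)/(pi*t)=(W/pi)*sinc(W*t/pi) is the impulse response of the ideal low-pass filter with cutoff W (here W=4).
Its Fourier transform is a rectangular function:
F(omega)=1 for |omega| < 4, 0 otherwise

Answer: rect(omega/8) [i.e., 1 for |omega| < 4, 0 otherwise]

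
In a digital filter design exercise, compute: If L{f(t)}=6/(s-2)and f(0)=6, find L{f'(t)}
L{f'(t)}=s·F(s) - f(0)=6s/(s-2)-6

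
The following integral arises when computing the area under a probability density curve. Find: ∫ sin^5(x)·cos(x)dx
Let u = sin(x), du = cos(x) dx
∫ u^5 du = u^6/6 + C

Answer: sin^6(x)/6 + C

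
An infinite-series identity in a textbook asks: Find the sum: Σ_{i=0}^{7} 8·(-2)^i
Geometric series: S=a(1 - r^n)/(1 - r)
a=8, r=-2, n=8
S=8(1 - 256)/3=-680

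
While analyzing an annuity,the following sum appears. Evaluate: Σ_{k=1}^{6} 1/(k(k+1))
Partial fractions: 1/(k(k+1))=1/k - 1/(k+1)
Telescoping sum: 1(1-1/7)=1·6/7

Answer: 6/7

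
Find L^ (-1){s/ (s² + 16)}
L^(-1){s/(s²+w²)}=cos(wt)
Here w=4

Answer: cos(4t)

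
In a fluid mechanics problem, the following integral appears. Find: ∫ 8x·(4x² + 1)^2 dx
Let u=4x² + 1, du=8x dx
∫ u^2 du=u^3/3 + C

Answer: (4x² + 1)^3/3 + C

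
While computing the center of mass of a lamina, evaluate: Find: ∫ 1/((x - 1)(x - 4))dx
Partial fractions: 1/((x-1)(x-4)) = A/(x-1) + B/(x-4)
A = -1/3, B = 1/3
∫ [-1/3· 1/(x-1) + 1/3· 1/(x-4)] dx
= (1/3)[ln|x-4| - ln|x-1|] + C

Answer: (1/3)·ln|(x-4)/(x-1)| + C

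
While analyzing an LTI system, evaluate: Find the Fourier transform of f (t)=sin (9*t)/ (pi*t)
sin(W * t)/(pi * t)=(W/pi) * sinc(W * t/pi) is the impulse response of the ideal low-pass filter with cutoff W (here W=9).
Its Fourier transform is a rectangular function:
F(omega)=1 for |omega| < 9, 0 otherwise

Answer: rect(omega/18) [i.e., 1 for |omega| < 9, 0 otherwise]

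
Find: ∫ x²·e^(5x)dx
Integration by parts twice:
First: u = x², dv = e^(5x) dx => x²e^(5x)/5 - (2/5)∫ xe^(5x) dx
Second (∫ xe^(5x) dx): xe^(5x)/5 - e^(5x)/25
Combining: e^(5x)(x²/5-2x/25+2/125)+C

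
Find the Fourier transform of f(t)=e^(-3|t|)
Using the standard pair: F{e^(-a|t|)}=2a/(a^2 + omega^2)
With a=3: F(omega)=6/(9 + omega^2)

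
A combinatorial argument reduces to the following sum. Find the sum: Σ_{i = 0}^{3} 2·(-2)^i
Geometric series: S=a(1 - r^n)/(1 - r)
a=2, r=-2, n=4
S=2(1 - 16)/3=-10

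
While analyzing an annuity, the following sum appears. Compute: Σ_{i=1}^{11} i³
Using formula: Σ i^3=[n(n + 1)/2]²=[11·12/2]²=4356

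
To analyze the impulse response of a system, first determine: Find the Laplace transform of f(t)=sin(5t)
L{sin(wt)} = w/(s² + w²)
L{sin(5t)} = 5/(s² + 25)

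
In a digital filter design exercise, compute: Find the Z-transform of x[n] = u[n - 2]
Using the time-shift property: Z{u[n-2]} = z^(-2) * z/(z-1)
= z^(-1)/(z-1)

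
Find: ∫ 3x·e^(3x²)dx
Let u = 3x², du = 6x dx
∫ (1/2)e^u du = e^u/2 + C

Answer: e^(3x²)/2 + C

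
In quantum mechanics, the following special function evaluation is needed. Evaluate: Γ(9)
Γ(n) = (n-1)! for positive integers
Γ(9) = 8! = 40320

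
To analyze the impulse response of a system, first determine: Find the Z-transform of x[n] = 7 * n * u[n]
Z{n*u[n]} = z/(z-1)^2
By linearity: Z{7*n*u[n]} = 7z/(z-1)^2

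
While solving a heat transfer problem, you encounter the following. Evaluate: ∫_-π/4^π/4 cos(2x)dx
Antiderivative: sin(2x)/2
Evaluate at bounds: [sin(2·π/4)/2] - [sin(2·-π/4)/2]
=((1) - (-1))/2=1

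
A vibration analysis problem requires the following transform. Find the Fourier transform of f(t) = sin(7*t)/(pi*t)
sin(W * t)/(pi * t) = (W/pi) * sinc(W * t/pi) is the impulse response of the ideal low-pass filter with cutoff W (here W = 7).
Its Fourier transform is a rectangular function:
F(omega) = 1 for |omega| < 7, 0 otherwise

Answer: rect(omega/14) [i.e., 1 for |omega| < 7, 0 otherwise]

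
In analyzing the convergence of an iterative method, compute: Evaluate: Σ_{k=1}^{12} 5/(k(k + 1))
Partial fractions: 5/(k(k + 1)) = 5/k - 5/(k + 1)
Telescoping sum: 5(1 - 1/13) = 5·12/13

Answer: 60/13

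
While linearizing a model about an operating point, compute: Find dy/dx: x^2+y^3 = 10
Differentiate: 2x + 3y^2·(dy/dx) = 0
dy/dx = -2x/(3y^2)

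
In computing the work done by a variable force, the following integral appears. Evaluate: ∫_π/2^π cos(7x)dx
Antiderivative: sin(7x)/7
Evaluate at bounds: [sin(7·π)/7] - [sin(7·π/2)/7]
= ((0) - (-1))/7 = 1/7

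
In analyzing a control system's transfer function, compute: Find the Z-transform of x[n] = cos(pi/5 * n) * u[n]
Z{cos(w0 * n) * u[n]} = z(z - cos(w0))/(z^2 - 2z * cos(w0) + 1)
With w0 = pi/5: X(z) = z(z - cos(pi/5))/(z^2 - 2z * cos(pi/5) + 1)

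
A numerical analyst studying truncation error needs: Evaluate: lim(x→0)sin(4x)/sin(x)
sin(u) ≈ u for small u:
sin(4x)/sin(x) ≈ 4x/(x) = 4/1

Answer: 4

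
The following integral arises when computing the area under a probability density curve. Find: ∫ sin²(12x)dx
Using identity sin²(u)=(1 - cos(2u))/2:
∫ (1 - cos(24x))/2 dx=x/2 - sin(24x)/48+C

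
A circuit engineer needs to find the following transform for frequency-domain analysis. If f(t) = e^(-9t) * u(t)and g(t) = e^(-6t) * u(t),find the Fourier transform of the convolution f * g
By the convolution theorem: F{f * g}=F(omega) * G(omega)
F(omega)=1/(9+j * omega), G(omega)=1/(6+j * omega)
F{f * g}=1/((9+j * omega)(6+j * omega))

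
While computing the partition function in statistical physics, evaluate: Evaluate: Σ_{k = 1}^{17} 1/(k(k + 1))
Partial fractions: 1/(k(k + 1)) = 1/k - 1/(k + 1)
Telescoping sum: 1(1 - 1/18) = 1·17/18

Answer: 17/18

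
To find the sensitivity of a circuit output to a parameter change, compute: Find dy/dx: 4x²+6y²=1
Differentiate: 8x+12y·(dy/dx)=0
dy/dx=-8x/(12y)=-(2/3)·(x/y)

Answer: dy/dx=-(2/3)·(x/y)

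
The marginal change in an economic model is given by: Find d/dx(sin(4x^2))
Chain rule: d/dx[sin(u)]=cos(u)·u' where u=4x^2
u'=8x

Answer: 8x·cos(4x^2)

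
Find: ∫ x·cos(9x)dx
By parts: u=x, dv=cos(9x) dx
du=dx, v=sin(9x)/9
=x·sin(9x)/9 + cos(9x)/9² + C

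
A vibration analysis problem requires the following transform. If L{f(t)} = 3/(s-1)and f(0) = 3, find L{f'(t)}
L{f'(t)}=s·F(s) - f(0)=3s/(s-1) - 3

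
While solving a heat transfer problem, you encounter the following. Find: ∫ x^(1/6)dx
Power rule: ∫ x^(1/6) dx=x^(7/6)/(7/6)+C

Answer: (6/7)·x^(7/6)+C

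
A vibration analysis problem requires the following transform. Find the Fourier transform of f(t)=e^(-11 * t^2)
The Fourier transform of a Gaussian e^(-a*t^2) is sqrt(pi/a)*e^(-omega^2/(4a)).
With a=11: F(omega)=sqrt(pi/11)*e^(-omega^2/44)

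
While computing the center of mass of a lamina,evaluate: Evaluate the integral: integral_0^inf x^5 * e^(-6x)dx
This is a Gamma integral. Substitute u=6x (du=6 dx):
integral_0^inf x^5 * e^(-6x) dx=(1/6^6) integral_0^inf u^5 * e^(-u) du
=Gamma(6)/6^6=5!/6^6=120/46656

Answer: 5/1944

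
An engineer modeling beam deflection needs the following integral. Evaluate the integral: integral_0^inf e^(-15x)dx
integral_0^inf e^(-15x) dx=[-1/15 * e^(-15x)]_0^inf
=0 - (-1/15)=1/15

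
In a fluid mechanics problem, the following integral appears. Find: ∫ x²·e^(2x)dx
Integration by parts twice:
First: u = x², dv = e^(2x) dx => x²e^(2x)/2 - (2/2)∫ xe^(2x) dx
Second (∫ xe^(2x) dx): xe^(2x)/2 - e^(2x)/4
Combining: e^(2x)(x²/2-2x/4+2/8)+C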